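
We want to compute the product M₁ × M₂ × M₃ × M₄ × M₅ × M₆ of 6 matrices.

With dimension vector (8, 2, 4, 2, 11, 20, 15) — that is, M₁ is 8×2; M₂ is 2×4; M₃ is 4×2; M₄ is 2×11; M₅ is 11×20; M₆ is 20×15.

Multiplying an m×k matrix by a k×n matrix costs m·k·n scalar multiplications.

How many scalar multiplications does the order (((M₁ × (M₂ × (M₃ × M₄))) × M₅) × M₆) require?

(M₃ × M₄): 4×2 by 2×11 → 4×11, cost 4·2·11 = 88
(M₂ × (M₃ × M₄)): 2×4 by 4×11 → 2×11, cost 2·4·11 = 88; cumulative 176
(M₁ × (M₂ × (M₃ × M₄))): 8×2 by 2×11 → 8×11, cost 8·2·11 = 176; cumulative 352
((M₁ × (M₂ × (M₃ × M₄))) × M₅): 8×11 by 11×20 → 8×20, cost 8·11·20 = 1760; cumulative 2112
(((M₁ × (M₂ × (M₃ × M₄))) × M₅) × M₆): 8×20 by 20×15 → 8×15, cost 8·20·15 = 2400; cumulative 4512
Total: 4512 scalar multiplications.

4512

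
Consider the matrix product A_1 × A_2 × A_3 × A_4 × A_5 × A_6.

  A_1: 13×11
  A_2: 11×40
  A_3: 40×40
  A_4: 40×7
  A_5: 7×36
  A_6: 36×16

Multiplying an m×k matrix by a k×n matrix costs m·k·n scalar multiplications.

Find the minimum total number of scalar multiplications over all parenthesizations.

Adjacent pairs: A_1A_2 = 13·11·40 = 5720; A_2A_3 = 11·40·40 = 17600; A_3A_4 = 40·40·7 = 11200; A_4A_5 = 40·7·36 = 10080; A_5A_6 = 7·36·16 = 4032.
Length 3: A_1..A_3: k=1: 0+17600+13·11·40=23320; k=2: 5720+0+13·40·40=26520 → min 23320 | A_2..A_4: k=2: 0+11200+11·40·7=14280; k=3: 17600+0+11·40·7=20680 → min 14280 | A_3..A_5: k=3: 0+10080+40·40·36=67680; k=4: 11200+0+40·7·36=21280 → min 21280 | A_4..A_6: k=4: 0+4032+40·7·16=8512; k=5: 10080+0+40·36·16=33120 → min 8512.
Length 4: A_1..A_4: k=1: 0+14280+13·11·7=15281; k=2: 5720+11200+13·40·7=20560; k=3: 23320+0+13·40·7=26960 → min 15281 | A_2..A_5: k=2: 0+21280+11·40·36=37120; k=3: 17600+10080+11·40·36=43520; k=4: 14280+0+11·7·36=17052 → min 17052 | A_3..A_6: k=3: 0+8512+40·40·16=34112; k=4: 11200+4032+40·7·16=19712; k=5: 21280+0+40·36·16=44320 → min 19712.
Length 5: A_1..A_5: k=1: 0+17052+13·11·36=22200; k=2: 5720+21280+13·40·36=45720; k=3: 23320+10080+13·40·36=52120; k=4: 15281+0+13·7·36=18557 → min 18557 | A_2..A_6: k=2: 0+19712+11·40·16=26752; k=3: 17600+8512+11·40·16=33152; k=4: 14280+4032+11·7·16=19544; k=5: 17052+0+11·36·16=23388 → min 19544.
Length 6: A_1..A_6: k=1: 0+19544+13·11·16=21832; k=2: 5720+19712+13·40·16=33752; k=3: 23320+8512+13·40·16=40152; k=4: 15281+4032+13·7·16=20769; k=5: 18557+0+13·36·16=26045 → min 20769.
Optimal order: ((A_1 × (A_2 × (A_3 × A_4))) × (A_5 × A_6)) with cost 20769.

20769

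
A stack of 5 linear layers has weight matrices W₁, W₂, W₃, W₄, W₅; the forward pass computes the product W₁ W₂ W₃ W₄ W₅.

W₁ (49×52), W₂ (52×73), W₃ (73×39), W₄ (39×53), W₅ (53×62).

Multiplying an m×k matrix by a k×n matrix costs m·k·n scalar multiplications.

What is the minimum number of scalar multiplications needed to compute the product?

Adjacent pairs: W₁W₂ = 49·52·73 = 186004; W₂W₃ = 52·73·39 = 148044; W₃W₄ = 73·39·53 = 150891; W₄W₅ = 39·53·62 = 128154.
Length 3: W₁..W₃: k=1: 0+148044+49·52·39=247416; k=2: 186004+0+49·73·39=325507 → min 247416 | W₂..W₄: k=2: 0+150891+52·73·53=352079; k=3: 148044+0+52·39·53=255528 → min 255528 | W₃..W₅: k=3: 0+128154+73·39·62=304668; k=4: 150891+0+73·53·62=390769 → min 304668.
Length 4: W₁..W₄: k=1: 0+255528+49·52·53=390572; k=2: 186004+150891+49·73·53=526476; k=3: 247416+0+49·39·53=348699 → min 348699 | W₂..W₅: k=2: 0+304668+52·73·62=540020; k=3: 148044+128154+52·39·62=401934; k=4: 255528+0+52·53·62=426400 → min 401934.
Length 5: W₁..W₅: k=1: 0+401934+49·52·62=559910; k=2: 186004+304668+49·73·62=712446; k=3: 247416+128154+49·39·62=494052; k=4: 348699+0+49·53·62=509713 → min 494052.
Optimal order: ((W₁ (W₂ W₃)) (W₄ W₅)) with cost 494052.

494052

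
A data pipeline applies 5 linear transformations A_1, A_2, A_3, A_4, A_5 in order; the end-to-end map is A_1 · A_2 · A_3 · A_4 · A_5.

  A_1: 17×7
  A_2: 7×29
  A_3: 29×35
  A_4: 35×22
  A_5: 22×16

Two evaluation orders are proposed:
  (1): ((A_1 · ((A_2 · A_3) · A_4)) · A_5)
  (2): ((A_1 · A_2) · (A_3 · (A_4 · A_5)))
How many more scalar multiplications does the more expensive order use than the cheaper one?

Order (1) = ((A_1 · ((A_2 · A_3) · A_4)) · A_5): (A_2 · A_3): 7×29 by 29×35 → 7×35, cost 7·29·35 = 7105; ((A_2 · A_3) · A_4): 7×35 by 35×22 → 7×22, cost 7·35·22 = 5390; cumulative 12495; (A_1 · ((A_2 · A_3) · A_4)): 17×7 by 7×22 → 17×22, cost 17·7·22 = 2618; cumulative 15113; ((A_1 · ((A_2 · A_3) · A_4)) · A_5): 17×22 by 22×16 → 17×16, cost 17·22·16 = 5984; cumulative 21097. Total 21097.
Order (2) = ((A_1 · A_2) · (A_3 · (A_4 · A_5))): (A_1 · A_2): 17×7 by 7×29 → 17×29, cost 17·7·29 = 3451; (A_4 · A_5): 35×22 by 22×16 → 35×16, cost 35·22·16 = 12320; (A_3 · (A_4 · A_5)): 29×35 by 35×16 → 29×16, cost 29·35·16 = 16240; cumulative 28560; ((A_1 · A_2) · (A_3 · (A_4 · A_5))): 17×29 by 29×16 → 17×16, cost 17·29·16 = 7888; cumulative 39899. Total 39899.
Difference: |21097 − 39899| = 18802.

18802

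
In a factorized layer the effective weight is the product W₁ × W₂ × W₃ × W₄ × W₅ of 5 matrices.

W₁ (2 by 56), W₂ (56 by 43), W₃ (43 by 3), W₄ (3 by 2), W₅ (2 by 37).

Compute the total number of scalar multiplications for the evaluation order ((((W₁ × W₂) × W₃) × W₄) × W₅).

(W₁ × W₂): 2×56 by 56×43 → 2×43, cost 2·56·43 = 4816
((W₁ × W₂) × W₃): 2×43 by 43×3 → 2×3, cost 2·43·3 = 258; cumulative 5074
(((W₁ × W₂) × W₃) × W₄): 2×3 by 3×2 → 2×2, cost 2·3·2 = 12; cumulative 5086
((((W₁ × W₂) × W₃) × W₄) × W₅): 2×2 by 2×37 → 2×37, cost 2·2·37 = 148; cumulative 5234
Total: 5234 scalar multiplications.

5234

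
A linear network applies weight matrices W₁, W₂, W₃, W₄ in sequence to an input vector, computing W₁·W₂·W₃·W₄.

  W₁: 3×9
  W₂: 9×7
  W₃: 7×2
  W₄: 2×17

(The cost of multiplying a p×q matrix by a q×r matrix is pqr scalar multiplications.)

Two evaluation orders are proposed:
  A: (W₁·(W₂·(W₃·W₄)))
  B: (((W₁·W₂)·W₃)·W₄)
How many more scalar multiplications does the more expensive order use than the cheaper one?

Order A = (W₁·(W₂·(W₃·W₄))): (W₃·W₄): 7×2 by 2×17 → 7×17, cost 7·2·17 = 238; (W₂·(W₃·W₄)): 9×7 by 7×17 → 9×17, cost 9·7·17 = 1071; cumulative 1309; (W₁·(W₂·(W₃·W₄))): 3×9 by 9×17 → 3×17, cost 3·9·17 = 459; cumulative 1768. Total 1768.
Order B = (((W₁·W₂)·W₃)·W₄): (W₁·W₂): 3×9 by 9×7 → 3×7, cost 3·9·7 = 189; ((W₁·W₂)·W₃): 3×7 by 7×2 → 3×2, cost 3·7·2 = 42; cumulative 231; (((W₁·W₂)·W₃)·W₄): 3×2 by 2×17 → 3×17, cost 3·2·17 = 102; cumulative 333. Total 333.
Difference: |1768 − 333| = 1435.

1435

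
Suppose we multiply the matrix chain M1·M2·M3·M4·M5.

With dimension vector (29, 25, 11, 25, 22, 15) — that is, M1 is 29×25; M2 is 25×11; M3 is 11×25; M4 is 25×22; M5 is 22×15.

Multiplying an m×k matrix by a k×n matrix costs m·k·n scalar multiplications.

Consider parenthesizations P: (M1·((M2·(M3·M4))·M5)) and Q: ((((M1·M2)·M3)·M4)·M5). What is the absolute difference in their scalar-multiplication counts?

Order P = (M1·((M2·(M3·M4))·M5)): (M3·M4): 11×25 by 25×22 → 11×22, cost 11·25·22 = 6050; (M2·(M3·M4)): 25×11 by 11×22 → 25×22, cost 25·11·22 = 6050; cumulative 12100; ((M2·(M3·M4))·M5): 25×22 by 22×15 → 25×15, cost 25·22·15 = 8250; cumulative 20350; (M1·((M2·(M3·M4))·M5)): 29×25 by 25×15 → 29×15, cost 29·25·15 = 10875; cumulative 31225. Total 31225.
Order Q = ((((M1·M2)·M3)·M4)·M5): (M1·M2): 29×25 by 25×11 → 29×11, cost 29·25·11 = 7975; ((M1·M2)·M3): 29×11 by 11×25 → 29×25, cost 29·11·25 = 7975; cumulative 15950; (((M1·M2)·M3)·M4): 29×25 by 25×22 → 29×22, cost 29·25·22 = 15950; cumulative 31900; ((((M1·M2)·M3)·M4)·M5): 29×22 by 22×15 → 29×15, cost 29·22·15 = 9570; cumulative 41470. Total 41470.
Difference: |31225 − 41470| = 10245.

10245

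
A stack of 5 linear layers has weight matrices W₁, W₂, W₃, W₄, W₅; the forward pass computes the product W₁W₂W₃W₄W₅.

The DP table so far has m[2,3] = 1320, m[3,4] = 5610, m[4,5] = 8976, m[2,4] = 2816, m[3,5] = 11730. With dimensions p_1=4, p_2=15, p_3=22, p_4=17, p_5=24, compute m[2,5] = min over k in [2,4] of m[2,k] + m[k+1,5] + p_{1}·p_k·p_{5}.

m[2,5] = min over k∈[2,4] of m[2,k]+m[k+1,5]+p_{1}·p_k·p_{5}.
k=2: 0 + 11730 + 4·15·24 = 13170; k=3: 1320 + 8976 + 4·22·24 = 12408; k=4: 2816 + 0 + 4·17·24 = 4448.
Minimum: 4448 at k=4.

4448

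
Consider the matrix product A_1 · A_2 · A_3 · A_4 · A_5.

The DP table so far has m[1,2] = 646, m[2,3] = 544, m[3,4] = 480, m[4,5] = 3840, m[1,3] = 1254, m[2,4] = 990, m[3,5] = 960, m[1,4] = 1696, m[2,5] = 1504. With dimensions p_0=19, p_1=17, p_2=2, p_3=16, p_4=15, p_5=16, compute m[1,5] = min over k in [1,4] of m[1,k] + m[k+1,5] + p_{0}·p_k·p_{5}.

2214

m[1,5] = min over k∈[1,4] of m[1,k]+m[k+1,5]+p_{0}·p_k·p_{5}.
k=1: 0 + 1504 + 19·17·16 = 6672; k=2: 646 + 960 + 19·2·16 = 2214; k=3: 1254 + 3840 + 19·16·16 = 9958; k=4: 1696 + 0 + 19·15·16 = 6256.
Minimum: 2214 at k=2.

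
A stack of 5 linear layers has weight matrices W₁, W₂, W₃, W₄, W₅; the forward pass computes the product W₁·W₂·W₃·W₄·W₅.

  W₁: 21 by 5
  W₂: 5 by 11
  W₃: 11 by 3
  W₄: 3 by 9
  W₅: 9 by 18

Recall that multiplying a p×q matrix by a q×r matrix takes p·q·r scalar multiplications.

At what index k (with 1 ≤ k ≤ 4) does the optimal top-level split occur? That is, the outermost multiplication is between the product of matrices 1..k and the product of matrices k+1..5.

3

Adjacent pairs: W₁W₂ = 21·5·11 = 1155; W₂W₃ = 5·11·3 = 165; W₃W₄ = 11·3·9 = 297; W₄W₅ = 3·9·18 = 486.
Length 3: W₁..W₃: k=1: 0+165+21·5·3=480; k=2: 1155+0+21·11·3=1848 → min 480 | W₂..W₄: k=2: 0+297+5·11·9=792; k=3: 165+0+5·3·9=300 → min 300 | W₃..W₅: k=3: 0+486+11·3·18=1080; k=4: 297+0+11·9·18=2079 → min 1080.
Length 4: W₁..W₄: k=1: 0+300+21·5·9=1245; k=2: 1155+297+21·11·9=3531; k=3: 480+0+21·3·9=1047 → min 1047 | W₂..W₅: k=2: 0+1080+5·11·18=2070; k=3: 165+486+5·3·18=921; k=4: 300+0+5·9·18=1110 → min 921.
Top-level splits: k=1: (W₁..W₁)·(W₂..W₅) → 0+921+21·5·18 = 2811; k=2: (W₁..W₂)·(W₃..W₅) → 1155+1080+21·11·18 = 6393; k=3: (W₁..W₃)·(W₄..W₅) → 480+486+21·3·18 = 2100; k=4: (W₁..W₄)·(W₅..W₅) → 1047+0+21·9·18 = 4449.
Best split is after W₃, i.e. k = 3.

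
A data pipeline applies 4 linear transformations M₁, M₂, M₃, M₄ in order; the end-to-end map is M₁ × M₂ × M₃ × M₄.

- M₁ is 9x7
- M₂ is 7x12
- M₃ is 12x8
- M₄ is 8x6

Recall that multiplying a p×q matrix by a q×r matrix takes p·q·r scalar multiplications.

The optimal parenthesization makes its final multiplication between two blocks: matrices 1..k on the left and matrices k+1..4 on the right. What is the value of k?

1

Adjacent pairs: M₁M₂ = 9·7·12 = 756; M₂M₃ = 7·12·8 = 672; M₃M₄ = 12·8·6 = 576.
Length 3: M₁..M₃: k=1: 0+672+9·7·8=1176; k=2: 756+0+9·12·8=1620 → min 1176 | M₂..M₄: k=2: 0+576+7·12·6=1080; k=3: 672+0+7·8·6=1008 → min 1008.
Top-level splits: k=1: (M₁..M₁)·(M₂..M₄) → 0+1008+9·7·6 = 1386; k=2: (M₁..M₂)·(M₃..M₄) → 756+576+9·12·6 = 1980; k=3: (M₁..M₃)·(M₄..M₄) → 1176+0+9·8·6 = 1608.
Best split is after M₁, i.e. k = 1.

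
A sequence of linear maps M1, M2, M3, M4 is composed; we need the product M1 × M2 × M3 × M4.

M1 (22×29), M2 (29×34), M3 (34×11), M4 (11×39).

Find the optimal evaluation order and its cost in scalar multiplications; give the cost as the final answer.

Adjacent pairs: M1M2 = 22·29·34 = 21692; M2M3 = 29·34·11 = 10846; M3M4 = 34·11·39 = 14586.
Length 3: M1..M3: k=1: 0+10846+22·29·11=17864; k=2: 21692+0+22·34·11=29920 → min 17864 | M2..M4: k=2: 0+14586+29·34·39=53040; k=3: 10846+0+29·11·39=23287 → min 23287.
Length 4: M1..M4: k=1: 0+23287+22·29·39=48169; k=2: 21692+14586+22·34·39=65450; k=3: 17864+0+22·11·39=27302 → min 27302.
Optimal parenthesization: ((M1 × (M2 × M3)) × M4) with cost 27302.

27302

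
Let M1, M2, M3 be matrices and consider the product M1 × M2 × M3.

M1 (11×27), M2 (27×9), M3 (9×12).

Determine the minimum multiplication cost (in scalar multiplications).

3861

Order (M1 × (M2 × M3)): (M2 × M3): 27×9 by 9×12 → 27×12, cost 27·9·12 = 2916; (M1 × (M2 × M3)): 11×27 by 27×12 → 11×12, cost 11·27·12 = 3564; cumulative 6480. Total 6480.
Order ((M1 × M2) × M3): (M1 × M2): 11×27 by 27×9 → 11×9, cost 11·27·9 = 2673; ((M1 × M2) × M3): 11×9 by 9×12 → 11×12, cost 11·9·12 = 1188; cumulative 3861. Total 3861.
Minimum: 3861.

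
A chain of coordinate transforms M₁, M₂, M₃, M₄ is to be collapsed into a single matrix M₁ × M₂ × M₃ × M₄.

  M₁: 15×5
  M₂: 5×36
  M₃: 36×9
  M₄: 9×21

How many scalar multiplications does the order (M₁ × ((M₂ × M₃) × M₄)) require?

4140

(M₂ × M₃): 5×36 by 36×9 → 5×9, cost 5·36·9 = 1620
((M₂ × M₃) × M₄): 5×9 by 9×21 → 5×21, cost 5·9·21 = 945; cumulative 2565
(M₁ × ((M₂ × M₃) × M₄)): 15×5 by 5×21 → 15×21, cost 15·5·21 = 1575; cumulative 4140
Total: 4140 scalar multiplications.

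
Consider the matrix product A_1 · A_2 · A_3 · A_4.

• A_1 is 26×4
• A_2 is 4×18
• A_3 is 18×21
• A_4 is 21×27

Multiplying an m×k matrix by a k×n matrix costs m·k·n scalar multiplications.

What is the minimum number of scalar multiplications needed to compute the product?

Adjacent pairs: A_1A_2 = 26·4·18 = 1872; A_2A_3 = 4·18·21 = 1512; A_3A_4 = 18·21·27 = 10206.
Length 3: A_1..A_3: k=1: 0+1512+26·4·21=3696; k=2: 1872+0+26·18·21=11700 → min 3696 | A_2..A_4: k=2: 0+10206+4·18·27=12150; k=3: 1512+0+4·21·27=3780 → min 3780.
Length 4: A_1..A_4: k=1: 0+3780+26·4·27=6588; k=2: 1872+10206+26·18·27=24714; k=3: 3696+0+26·21·27=18438 → min 6588.
Optimal order: (A_1 · ((A_2 · A_3) · A_4)) with cost 6588.

6588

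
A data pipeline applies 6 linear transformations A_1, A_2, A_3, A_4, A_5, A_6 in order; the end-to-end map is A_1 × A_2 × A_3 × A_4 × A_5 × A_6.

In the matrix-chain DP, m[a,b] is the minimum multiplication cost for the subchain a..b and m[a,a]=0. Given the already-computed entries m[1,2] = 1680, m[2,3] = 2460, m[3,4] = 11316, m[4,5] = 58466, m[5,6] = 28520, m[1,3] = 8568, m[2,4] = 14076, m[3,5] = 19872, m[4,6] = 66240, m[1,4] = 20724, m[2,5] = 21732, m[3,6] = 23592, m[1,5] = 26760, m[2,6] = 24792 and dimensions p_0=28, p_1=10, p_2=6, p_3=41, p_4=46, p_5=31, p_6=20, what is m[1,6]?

28632

m[1,6] = min over k∈[1,5] of m[1,k]+m[k+1,6]+p_{0}·p_k·p_{6}.
k=1: 0 + 24792 + 28·10·20 = 30392; k=2: 1680 + 23592 + 28·6·20 = 28632; k=3: 8568 + 66240 + 28·41·20 = 97768; k=4: 20724 + 28520 + 28·46·20 = 75004; k=5: 26760 + 0 + 28·31·20 = 44120.
Minimum: 28632 at k=2.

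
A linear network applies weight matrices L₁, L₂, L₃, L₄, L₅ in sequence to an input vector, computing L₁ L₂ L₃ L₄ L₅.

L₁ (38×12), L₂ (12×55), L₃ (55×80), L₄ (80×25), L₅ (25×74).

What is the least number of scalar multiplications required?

Adjacent pairs: L₁L₂ = 38·12·55 = 25080; L₂L₃ = 12·55·80 = 52800; L₃L₄ = 55·80·25 = 110000; L₄L₅ = 80·25·74 = 148000.
Length 3: L₁..L₃: k=1: 0+52800+38·12·80=89280; k=2: 25080+0+38·55·80=192280 → min 89280 | L₂..L₄: k=2: 0+110000+12·55·25=126500; k=3: 52800+0+12·80·25=76800 → min 76800 | L₃..L₅: k=3: 0+148000+55·80·74=473600; k=4: 110000+0+55·25·74=211750 → min 211750.
Length 4: L₁..L₄: k=1: 0+76800+38·12·25=88200; k=2: 25080+110000+38·55·25=187330; k=3: 89280+0+38·80·25=165280 → min 88200 | L₂..L₅: k=2: 0+211750+12·55·74=260590; k=3: 52800+148000+12·80·74=271840; k=4: 76800+0+12·25·74=99000 → min 99000.
Length 5: L₁..L₅: k=1: 0+99000+38·12·74=132744; k=2: 25080+211750+38·55·74=391490; k=3: 89280+148000+38·80·74=462240; k=4: 88200+0+38·25·74=158500 → min 132744.
Optimal order: (L₁ (((L₂ L₃) L₄) L₅)) with cost 132744.

132744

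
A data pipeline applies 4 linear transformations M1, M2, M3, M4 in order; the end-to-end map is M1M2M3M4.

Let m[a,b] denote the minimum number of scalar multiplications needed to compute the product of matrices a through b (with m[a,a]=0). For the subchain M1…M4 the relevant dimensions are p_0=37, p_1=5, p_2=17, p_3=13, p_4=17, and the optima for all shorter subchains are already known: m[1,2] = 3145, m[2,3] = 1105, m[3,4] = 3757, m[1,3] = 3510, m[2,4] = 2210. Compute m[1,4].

5355

m[1,4] = min over k∈[1,3] of m[1,k]+m[k+1,4]+p_{0}·p_k·p_{4}.
k=1: 0 + 2210 + 37·5·17 = 5355; k=2: 3145 + 3757 + 37·17·17 = 17595; k=3: 3510 + 0 + 37·13·17 = 11687.
Minimum: 5355 at k=1.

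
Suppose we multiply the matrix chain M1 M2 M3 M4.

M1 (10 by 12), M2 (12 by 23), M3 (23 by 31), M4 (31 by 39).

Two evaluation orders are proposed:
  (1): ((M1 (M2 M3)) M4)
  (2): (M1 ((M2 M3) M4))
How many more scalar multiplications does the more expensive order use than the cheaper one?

Order (1) = ((M1 (M2 M3)) M4): (M2 M3): 12×23 by 23×31 → 12×31, cost 12·23·31 = 8556; (M1 (M2 M3)): 10×12 by 12×31 → 10×31, cost 10·12·31 = 3720; cumulative 12276; ((M1 (M2 M3)) M4): 10×31 by 31×39 → 10×39, cost 10·31·39 = 12090; cumulative 24366. Total 24366.
Order (2) = (M1 ((M2 M3) M4)): (M2 M3): 12×23 by 23×31 → 12×31, cost 12·23·31 = 8556; ((M2 M3) M4): 12×31 by 31×39 → 12×39, cost 12·31·39 = 14508; cumulative 23064; (M1 ((M2 M3) M4)): 10×12 by 12×39 → 10×39, cost 10·12·39 = 4680; cumulative 27744. Total 27744.
Difference: |24366 − 27744| = 3378.

3378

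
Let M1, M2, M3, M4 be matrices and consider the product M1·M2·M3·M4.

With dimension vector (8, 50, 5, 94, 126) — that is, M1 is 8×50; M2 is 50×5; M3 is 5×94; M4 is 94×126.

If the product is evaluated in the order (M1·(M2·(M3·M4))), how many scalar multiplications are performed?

(M3·M4): 5×94 by 94×126 → 5×126, cost 5·94·126 = 59220
(M2·(M3·M4)): 50×5 by 5×126 → 50×126, cost 50·5·126 = 31500; cumulative 90720
(M1·(M2·(M3·M4))): 8×50 by 50×126 → 8×126, cost 8·50·126 = 50400; cumulative 141120
Total: 141120 scalar multiplications.

141120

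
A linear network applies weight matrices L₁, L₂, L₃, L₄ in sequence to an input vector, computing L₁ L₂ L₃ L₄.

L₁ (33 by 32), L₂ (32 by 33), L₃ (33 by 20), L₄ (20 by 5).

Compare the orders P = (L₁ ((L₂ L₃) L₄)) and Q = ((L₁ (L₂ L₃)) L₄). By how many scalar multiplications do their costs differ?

15940

Order P = (L₁ ((L₂ L₃) L₄)): (L₂ L₃): 32×33 by 33×20 → 32×20, cost 32·33·20 = 21120; ((L₂ L₃) L₄): 32×20 by 20×5 → 32×5, cost 32·20·5 = 3200; cumulative 24320; (L₁ ((L₂ L₃) L₄)): 33×32 by 32×5 → 33×5, cost 33·32·5 = 5280; cumulative 29600. Total 29600.
Order Q = ((L₁ (L₂ L₃)) L₄): (L₂ L₃): 32×33 by 33×20 → 32×20, cost 32·33·20 = 21120; (L₁ (L₂ L₃)): 33×32 by 32×20 → 33×20, cost 33·32·20 = 21120; cumulative 42240; ((L₁ (L₂ L₃)) L₄): 33×20 by 20×5 → 33×5, cost 33·20·5 = 3300; cumulative 45540. Total 45540.
Difference: |29600 − 45540| = 15940.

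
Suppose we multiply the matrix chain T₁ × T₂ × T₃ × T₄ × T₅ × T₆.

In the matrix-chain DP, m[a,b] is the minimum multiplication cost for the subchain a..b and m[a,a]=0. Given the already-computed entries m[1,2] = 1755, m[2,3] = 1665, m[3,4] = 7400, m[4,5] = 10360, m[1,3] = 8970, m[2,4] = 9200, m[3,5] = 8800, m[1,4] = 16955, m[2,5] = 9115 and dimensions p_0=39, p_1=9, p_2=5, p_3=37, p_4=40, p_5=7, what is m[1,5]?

11572

m[1,5] = min over k∈[1,4] of m[1,k]+m[k+1,5]+p_{0}·p_k·p_{5}.
k=1: 0 + 9115 + 39·9·7 = 11572; k=2: 1755 + 8800 + 39·5·7 = 11920; k=3: 8970 + 10360 + 39·37·7 = 29431; k=4: 16955 + 0 + 39·40·7 = 27875.
Minimum: 11572 at k=1.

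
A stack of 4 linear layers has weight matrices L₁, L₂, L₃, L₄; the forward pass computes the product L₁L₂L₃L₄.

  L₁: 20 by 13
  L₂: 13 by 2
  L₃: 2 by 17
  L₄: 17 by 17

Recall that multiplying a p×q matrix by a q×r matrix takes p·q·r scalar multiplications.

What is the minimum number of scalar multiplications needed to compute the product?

Adjacent pairs: L₁L₂ = 20·13·2 = 520; L₂L₃ = 13·2·17 = 442; L₃L₄ = 2·17·17 = 578.
Length 3: L₁..L₃: k=1: 0+442+20·13·17=4862; k=2: 520+0+20·2·17=1200 → min 1200 | L₂..L₄: k=2: 0+578+13·2·17=1020; k=3: 442+0+13·17·17=4199 → min 1020.
Length 4: L₁..L₄: k=1: 0+1020+20·13·17=5440; k=2: 520+578+20·2·17=1778; k=3: 1200+0+20·17·17=6980 → min 1778.
Optimal order: ((L₁L₂)(L₃L₄)) with cost 1778.

1778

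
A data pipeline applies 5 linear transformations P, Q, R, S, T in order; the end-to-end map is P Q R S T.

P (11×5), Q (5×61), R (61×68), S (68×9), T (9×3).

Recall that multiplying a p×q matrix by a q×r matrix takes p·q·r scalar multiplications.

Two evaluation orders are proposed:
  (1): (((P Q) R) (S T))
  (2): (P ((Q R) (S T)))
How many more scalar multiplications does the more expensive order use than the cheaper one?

Order (1) = (((P Q) R) (S T)): (P Q): 11×5 by 5×61 → 11×61, cost 11·5·61 = 3355; ((P Q) R): 11×61 by 61×68 → 11×68, cost 11·61·68 = 45628; cumulative 48983; (S T): 68×9 by 9×3 → 68×3, cost 68·9·3 = 1836; (((P Q) R) (S T)): 11×68 by 68×3 → 11×3, cost 11·68·3 = 2244; cumulative 53063. Total 53063.
Order (2) = (P ((Q R) (S T))): (Q R): 5×61 by 61×68 → 5×68, cost 5·61·68 = 20740; (S T): 68×9 by 9×3 → 68×3, cost 68·9·3 = 1836; ((Q R) (S T)): 5×68 by 68×3 → 5×3, cost 5·68·3 = 1020; cumulative 23596; (P ((Q R) (S T))): 11×5 by 5×3 → 11×3, cost 11·5·3 = 165; cumulative 23761. Total 23761.
Difference: |53063 − 23761| = 29302.

29302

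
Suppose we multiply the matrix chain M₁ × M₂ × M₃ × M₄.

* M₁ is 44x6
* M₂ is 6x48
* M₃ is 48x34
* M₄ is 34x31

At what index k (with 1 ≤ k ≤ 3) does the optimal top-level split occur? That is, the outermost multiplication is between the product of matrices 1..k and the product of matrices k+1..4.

1

Adjacent pairs: M₁M₂ = 44·6·48 = 12672; M₂M₃ = 6·48·34 = 9792; M₃M₄ = 48·34·31 = 50592.
Length 3: M₁..M₃: k=1: 0+9792+44·6·34=18768; k=2: 12672+0+44·48·34=84480 → min 18768 | M₂..M₄: k=2: 0+50592+6·48·31=59520; k=3: 9792+0+6·34·31=16116 → min 16116.
Top-level splits: k=1: (M₁..M₁)·(M₂..M₄) → 0+16116+44·6·31 = 24300; k=2: (M₁..M₂)·(M₃..M₄) → 12672+50592+44·48·31 = 128736; k=3: (M₁..M₃)·(M₄..M₄) → 18768+0+44·34·31 = 65144.
Best split is after M₁, i.e. k = 1.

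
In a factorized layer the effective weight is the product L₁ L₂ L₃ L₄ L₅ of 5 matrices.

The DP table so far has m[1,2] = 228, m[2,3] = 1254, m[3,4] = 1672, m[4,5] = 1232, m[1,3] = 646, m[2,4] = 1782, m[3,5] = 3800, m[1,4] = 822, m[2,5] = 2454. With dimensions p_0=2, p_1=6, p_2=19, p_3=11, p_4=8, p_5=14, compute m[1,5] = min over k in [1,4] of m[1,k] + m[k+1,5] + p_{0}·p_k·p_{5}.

1046

m[1,5] = min over k∈[1,4] of m[1,k]+m[k+1,5]+p_{0}·p_k·p_{5}.
k=1: 0 + 2454 + 2·6·14 = 2622; k=2: 228 + 3800 + 2·19·14 = 4560; k=3: 646 + 1232 + 2·11·14 = 2186; k=4: 822 + 0 + 2·8·14 = 1046.
Minimum: 1046 at k=4.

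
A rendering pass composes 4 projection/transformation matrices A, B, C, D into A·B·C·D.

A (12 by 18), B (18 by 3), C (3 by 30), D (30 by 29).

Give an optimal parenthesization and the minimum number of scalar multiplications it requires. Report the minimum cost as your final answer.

4302

Adjacent pairs: AB = 12·18·3 = 648; BC = 18·3·30 = 1620; CD = 3·30·29 = 2610.
Length 3: A..C: k=1: 0+1620+12·18·30=8100; k=2: 648+0+12·3·30=1728 → min 1728 | B..D: k=2: 0+2610+18·3·29=4176; k=3: 1620+0+18·30·29=17280 → min 4176.
Length 4: A..D: k=1: 0+4176+12·18·29=10440; k=2: 648+2610+12·3·29=4302; k=3: 1728+0+12·30·29=12168 → min 4302.
Optimal parenthesization: ((A·B)·(C·D)) with cost 4302.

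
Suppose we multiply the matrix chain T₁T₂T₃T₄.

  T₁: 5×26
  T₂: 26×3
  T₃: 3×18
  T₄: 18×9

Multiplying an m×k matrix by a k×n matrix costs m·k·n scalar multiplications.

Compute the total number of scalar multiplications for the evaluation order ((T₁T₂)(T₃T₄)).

1011

(T₁T₂): 5×26 by 26×3 → 5×3, cost 5·26·3 = 390
(T₃T₄): 3×18 by 18×9 → 3×9, cost 3·18·9 = 486
((T₁T₂)(T₃T₄)): 5×3 by 3×9 → 5×9, cost 5·3·9 = 135; cumulative 1011
Total: 1011 scalar multiplications.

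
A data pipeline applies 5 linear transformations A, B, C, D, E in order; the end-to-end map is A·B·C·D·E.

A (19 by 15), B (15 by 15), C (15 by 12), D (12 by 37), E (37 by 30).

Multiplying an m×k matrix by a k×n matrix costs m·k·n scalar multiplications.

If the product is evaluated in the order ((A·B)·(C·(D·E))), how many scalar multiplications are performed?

31545

(A·B): 19×15 by 15×15 → 19×15, cost 19·15·15 = 4275
(D·E): 12×37 by 37×30 → 12×30, cost 12·37·30 = 13320
(C·(D·E)): 15×12 by 12×30 → 15×30, cost 15·12·30 = 5400; cumulative 18720
((A·B)·(C·(D·E))): 19×15 by 15×30 → 19×30, cost 19·15·30 = 8550; cumulative 31545
Total: 31545 scalar multiplications.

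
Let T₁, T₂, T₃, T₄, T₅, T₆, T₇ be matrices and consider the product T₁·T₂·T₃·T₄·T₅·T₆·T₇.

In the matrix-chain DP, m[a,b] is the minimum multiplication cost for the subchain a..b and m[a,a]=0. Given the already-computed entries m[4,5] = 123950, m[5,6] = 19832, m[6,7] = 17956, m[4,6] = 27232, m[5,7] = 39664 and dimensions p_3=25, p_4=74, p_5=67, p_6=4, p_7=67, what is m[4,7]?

m[4,7] = min over k∈[4,6] of m[4,k]+m[k+1,7]+p_{3}·p_k·p_{7}.
k=4: 0 + 39664 + 25·74·67 = 163614; k=5: 123950 + 17956 + 25·67·67 = 254131; k=6: 27232 + 0 + 25·4·67 = 33932.
Minimum: 33932 at k=6.

33932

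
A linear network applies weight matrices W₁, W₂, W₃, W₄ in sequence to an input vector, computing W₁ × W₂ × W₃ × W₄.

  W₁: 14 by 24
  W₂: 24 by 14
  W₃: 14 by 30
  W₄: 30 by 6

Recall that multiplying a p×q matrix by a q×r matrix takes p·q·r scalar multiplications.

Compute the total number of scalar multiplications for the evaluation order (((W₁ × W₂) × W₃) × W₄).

13104

(W₁ × W₂): 14×24 by 24×14 → 14×14, cost 14·24·14 = 4704
((W₁ × W₂) × W₃): 14×14 by 14×30 → 14×30, cost 14·14·30 = 5880; cumulative 10584
(((W₁ × W₂) × W₃) × W₄): 14×30 by 30×6 → 14×6, cost 14·30·6 = 2520; cumulative 13104
Total: 13104 scalar multiplications.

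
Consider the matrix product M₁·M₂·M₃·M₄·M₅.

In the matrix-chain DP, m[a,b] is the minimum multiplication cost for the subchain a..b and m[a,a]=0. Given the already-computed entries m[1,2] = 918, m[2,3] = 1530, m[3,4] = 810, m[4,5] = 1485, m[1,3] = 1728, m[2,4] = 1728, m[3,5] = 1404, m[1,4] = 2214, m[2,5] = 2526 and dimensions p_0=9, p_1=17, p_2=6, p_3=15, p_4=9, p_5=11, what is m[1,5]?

2916

m[1,5] = min over k∈[1,4] of m[1,k]+m[k+1,5]+p_{0}·p_k·p_{5}.
k=1: 0 + 2526 + 9·17·11 = 4209; k=2: 918 + 1404 + 9·6·11 = 2916; k=3: 1728 + 1485 + 9·15·11 = 4698; k=4: 2214 + 0 + 9·9·11 = 3105.
Minimum: 2916 at k=2.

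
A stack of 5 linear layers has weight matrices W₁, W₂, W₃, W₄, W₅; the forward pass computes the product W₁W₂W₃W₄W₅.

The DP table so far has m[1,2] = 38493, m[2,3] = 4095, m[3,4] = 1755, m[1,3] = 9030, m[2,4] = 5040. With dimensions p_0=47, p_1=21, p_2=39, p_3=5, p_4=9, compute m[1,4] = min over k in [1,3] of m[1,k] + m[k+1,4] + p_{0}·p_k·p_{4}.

11145

m[1,4] = min over k∈[1,3] of m[1,k]+m[k+1,4]+p_{0}·p_k·p_{4}.
k=1: 0 + 5040 + 47·21·9 = 13923; k=2: 38493 + 1755 + 47·39·9 = 56745; k=3: 9030 + 0 + 47·5·9 = 11145.
Minimum: 11145 at k=3.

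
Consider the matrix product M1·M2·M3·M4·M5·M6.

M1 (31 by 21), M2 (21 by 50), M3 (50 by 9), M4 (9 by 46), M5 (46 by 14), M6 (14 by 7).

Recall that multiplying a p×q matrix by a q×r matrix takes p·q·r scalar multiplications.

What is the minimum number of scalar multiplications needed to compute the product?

21735

Adjacent pairs: M1M2 = 31·21·50 = 32550; M2M3 = 21·50·9 = 9450; M3M4 = 50·9·46 = 20700; M4M5 = 9·46·14 = 5796; M5M6 = 46·14·7 = 4508.
Length 3: M1..M3: k=1: 0+9450+31·21·9=15309; k=2: 32550+0+31·50·9=46500 → min 15309 | M2..M4: k=2: 0+20700+21·50·46=69000; k=3: 9450+0+21·9·46=18144 → min 18144 | M3..M5: k=3: 0+5796+50·9·14=12096; k=4: 20700+0+50·46·14=52900 → min 12096 | M4..M6: k=4: 0+4508+9·46·7=7406; k=5: 5796+0+9·14·7=6678 → min 6678.
Length 4: M1..M4: k=1: 0+18144+31·21·46=48090; k=2: 32550+20700+31·50·46=124550; k=3: 15309+0+31·9·46=28143 → min 28143 | M2..M5: k=2: 0+12096+21·50·14=26796; k=3: 9450+5796+21·9·14=17892; k=4: 18144+0+21·46·14=31668 → min 17892 | M3..M6: k=3: 0+6678+50·9·7=9828; k=4: 20700+4508+50·46·7=41308; k=5: 12096+0+50·14·7=16996 → min 9828.
Length 5: M1..M5: k=1: 0+17892+31·21·14=27006; k=2: 32550+12096+31·50·14=66346; k=3: 15309+5796+31·9·14=25011; k=4: 28143+0+31·46·14=48107 → min 25011 | M2..M6: k=2: 0+9828+21·50·7=17178; k=3: 9450+6678+21·9·7=17451; k=4: 18144+4508+21·46·7=29414; k=5: 17892+0+21·14·7=19950 → min 17178.
Length 6: M1..M6: k=1: 0+17178+31·21·7=21735; k=2: 32550+9828+31·50·7=53228; k=3: 15309+6678+31·9·7=23940; k=4: 28143+4508+31·46·7=42633; k=5: 25011+0+31·14·7=28049 → min 21735.
Optimal order: (M1·(M2·(M3·((M4·M5)·M6)))) with cost 21735.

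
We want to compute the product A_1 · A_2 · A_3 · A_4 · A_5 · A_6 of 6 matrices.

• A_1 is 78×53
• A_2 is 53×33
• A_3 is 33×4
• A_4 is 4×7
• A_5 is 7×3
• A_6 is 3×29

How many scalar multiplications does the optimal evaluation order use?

24915

Adjacent pairs: A_1A_2 = 78·53·33 = 136422; A_2A_3 = 53·33·4 = 6996; A_3A_4 = 33·4·7 = 924; A_4A_5 = 4·7·3 = 84; A_5A_6 = 7·3·29 = 609.
Length 3: A_1..A_3: k=1: 0+6996+78·53·4=23532; k=2: 136422+0+78·33·4=146718 → min 23532 | A_2..A_4: k=2: 0+924+53·33·7=13167; k=3: 6996+0+53·4·7=8480 → min 8480 | A_3..A_5: k=3: 0+84+33·4·3=480; k=4: 924+0+33·7·3=1617 → min 480 | A_4..A_6: k=4: 0+609+4·7·29=1421; k=5: 84+0+4·3·29=432 → min 432.
Length 4: A_1..A_4: k=1: 0+8480+78·53·7=37418; k=2: 136422+924+78·33·7=155364; k=3: 23532+0+78·4·7=25716 → min 25716 | A_2..A_5: k=2: 0+480+53·33·3=5727; k=3: 6996+84+53·4·3=7716; k=4: 8480+0+53·7·3=9593 → min 5727 | A_3..A_6: k=3: 0+432+33·4·29=4260; k=4: 924+609+33·7·29=8232; k=5: 480+0+33·3·29=3351 → min 3351.
Length 5: A_1..A_5: k=1: 0+5727+78·53·3=18129; k=2: 136422+480+78·33·3=144624; k=3: 23532+84+78·4·3=24552; k=4: 25716+0+78·7·3=27354 → min 18129 | A_2..A_6: k=2: 0+3351+53·33·29=54072; k=3: 6996+432+53·4·29=13576; k=4: 8480+609+53·7·29=19848; k=5: 5727+0+53·3·29=10338 → min 10338.
Length 6: A_1..A_6: k=1: 0+10338+78·53·29=130224; k=2: 136422+3351+78·33·29=214419; k=3: 23532+432+78·4·29=33012; k=4: 25716+609+78·7·29=42159; k=5: 18129+0+78·3·29=24915 → min 24915.
Optimal order: ((A_1 · (A_2 · (A_3 · (A_4 · A_5)))) · A_6) with cost 24915.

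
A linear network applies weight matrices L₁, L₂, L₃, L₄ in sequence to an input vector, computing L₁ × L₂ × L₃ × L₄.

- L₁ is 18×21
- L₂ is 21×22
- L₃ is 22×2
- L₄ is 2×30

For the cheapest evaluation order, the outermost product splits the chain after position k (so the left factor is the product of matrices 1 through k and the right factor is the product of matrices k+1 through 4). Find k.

Adjacent pairs: L₁L₂ = 18·21·22 = 8316; L₂L₃ = 21·22·2 = 924; L₃L₄ = 22·2·30 = 1320.
Length 3: L₁..L₃: k=1: 0+924+18·21·2=1680; k=2: 8316+0+18·22·2=9108 → min 1680 | L₂..L₄: k=2: 0+1320+21·22·30=15180; k=3: 924+0+21·2·30=2184 → min 2184.
Top-level splits: k=1: (L₁..L₁)·(L₂..L₄) → 0+2184+18·21·30 = 13524; k=2: (L₁..L₂)·(L₃..L₄) → 8316+1320+18·22·30 = 21516; k=3: (L₁..L₃)·(L₄..L₄) → 1680+0+18·2·30 = 2760.
Best split is after L₃, i.e. k = 3.

3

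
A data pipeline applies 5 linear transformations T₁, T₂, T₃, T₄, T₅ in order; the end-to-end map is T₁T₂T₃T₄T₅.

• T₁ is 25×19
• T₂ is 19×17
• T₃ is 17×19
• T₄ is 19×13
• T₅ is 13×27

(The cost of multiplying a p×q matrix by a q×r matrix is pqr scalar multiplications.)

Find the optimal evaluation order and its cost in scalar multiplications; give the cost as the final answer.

23348

Adjacent pairs: T₁T₂ = 25·19·17 = 8075; T₂T₃ = 19·17·19 = 6137; T₃T₄ = 17·19·13 = 4199; T₄T₅ = 19·13·27 = 6669.
Length 3: T₁..T₃: k=1: 0+6137+25·19·19=15162; k=2: 8075+0+25·17·19=16150 → min 15162 | T₂..T₄: k=2: 0+4199+19·17·13=8398; k=3: 6137+0+19·19·13=10830 → min 8398 | T₃..T₅: k=3: 0+6669+17·19·27=15390; k=4: 4199+0+17·13·27=10166 → min 10166.
Length 4: T₁..T₄: k=1: 0+8398+25·19·13=14573; k=2: 8075+4199+25·17·13=17799; k=3: 15162+0+25·19·13=21337 → min 14573 | T₂..T₅: k=2: 0+10166+19·17·27=18887; k=3: 6137+6669+19·19·27=22553; k=4: 8398+0+19·13·27=15067 → min 15067.
Length 5: T₁..T₅: k=1: 0+15067+25·19·27=27892; k=2: 8075+10166+25·17·27=29716; k=3: 15162+6669+25·19·27=34656; k=4: 14573+0+25·13·27=23348 → min 23348.
Optimal parenthesization: ((T₁(T₂(T₃T₄)))T₅) with cost 23348.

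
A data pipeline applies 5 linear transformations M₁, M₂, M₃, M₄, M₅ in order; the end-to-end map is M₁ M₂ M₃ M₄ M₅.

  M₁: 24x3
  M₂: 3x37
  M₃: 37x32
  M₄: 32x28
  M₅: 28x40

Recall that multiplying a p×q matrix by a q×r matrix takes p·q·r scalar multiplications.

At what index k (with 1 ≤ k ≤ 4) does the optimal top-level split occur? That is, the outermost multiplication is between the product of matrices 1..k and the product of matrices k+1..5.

Adjacent pairs: M₁M₂ = 24·3·37 = 2664; M₂M₃ = 3·37·32 = 3552; M₃M₄ = 37·32·28 = 33152; M₄M₅ = 32·28·40 = 35840.
Length 3: M₁..M₃: k=1: 0+3552+24·3·32=5856; k=2: 2664+0+24·37·32=31080 → min 5856 | M₂..M₄: k=2: 0+33152+3·37·28=36260; k=3: 3552+0+3·32·28=6240 → min 6240 | M₃..M₅: k=3: 0+35840+37·32·40=83200; k=4: 33152+0+37·28·40=74592 → min 74592.
Length 4: M₁..M₄: k=1: 0+6240+24·3·28=8256; k=2: 2664+33152+24·37·28=60680; k=3: 5856+0+24·32·28=27360 → min 8256 | M₂..M₅: k=2: 0+74592+3·37·40=79032; k=3: 3552+35840+3·32·40=43232; k=4: 6240+0+3·28·40=9600 → min 9600.
Top-level splits: k=1: (M₁..M₁)·(M₂..M₅) → 0+9600+24·3·40 = 12480; k=2: (M₁..M₂)·(M₃..M₅) → 2664+74592+24·37·40 = 112776; k=3: (M₁..M₃)·(M₄..M₅) → 5856+35840+24·32·40 = 72416; k=4: (M₁..M₄)·(M₅..M₅) → 8256+0+24·28·40 = 35136.
Best split is after M₁, i.e. k = 1.

1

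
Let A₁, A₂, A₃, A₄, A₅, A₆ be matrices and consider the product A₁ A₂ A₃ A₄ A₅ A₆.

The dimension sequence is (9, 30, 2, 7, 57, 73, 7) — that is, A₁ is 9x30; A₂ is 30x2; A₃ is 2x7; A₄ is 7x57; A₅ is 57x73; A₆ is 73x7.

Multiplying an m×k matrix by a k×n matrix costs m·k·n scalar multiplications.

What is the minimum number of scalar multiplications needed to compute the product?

10808

Adjacent pairs: A₁A₂ = 9·30·2 = 540; A₂A₃ = 30·2·7 = 420; A₃A₄ = 2·7·57 = 798; A₄A₅ = 7·57·73 = 29127; A₅A₆ = 57·73·7 = 29127.
Length 3: A₁..A₃: k=1: 0+420+9·30·7=2310; k=2: 540+0+9·2·7=666 → min 666 | A₂..A₄: k=2: 0+798+30·2·57=4218; k=3: 420+0+30·7·57=12390 → min 4218 | A₃..A₅: k=3: 0+29127+2·7·73=30149; k=4: 798+0+2·57·73=9120 → min 9120 | A₄..A₆: k=4: 0+29127+7·57·7=31920; k=5: 29127+0+7·73·7=32704 → min 31920.
Length 4: A₁..A₄: k=1: 0+4218+9·30·57=19608; k=2: 540+798+9·2·57=2364; k=3: 666+0+9·7·57=4257 → min 2364 | A₂..A₅: k=2: 0+9120+30·2·73=13500; k=3: 420+29127+30·7·73=44877; k=4: 4218+0+30·57·73=129048 → min 13500 | A₃..A₆: k=3: 0+31920+2·7·7=32018; k=4: 798+29127+2·57·7=30723; k=5: 9120+0+2·73·7=10142 → min 10142.
Length 5: A₁..A₅: k=1: 0+13500+9·30·73=33210; k=2: 540+9120+9·2·73=10974; k=3: 666+29127+9·7·73=34392; k=4: 2364+0+9·57·73=39813 → min 10974 | A₂..A₆: k=2: 0+10142+30·2·7=10562; k=3: 420+31920+30·7·7=33810; k=4: 4218+29127+30·57·7=45315; k=5: 13500+0+30·73·7=28830 → min 10562.
Length 6: A₁..A₆: k=1: 0+10562+9·30·7=12452; k=2: 540+10142+9·2·7=10808; k=3: 666+31920+9·7·7=33027; k=4: 2364+29127+9·57·7=35082; k=5: 10974+0+9·73·7=15573 → min 10808.
Optimal order: ((A₁ A₂) (((A₃ A₄) A₅) A₆)) with cost 10808.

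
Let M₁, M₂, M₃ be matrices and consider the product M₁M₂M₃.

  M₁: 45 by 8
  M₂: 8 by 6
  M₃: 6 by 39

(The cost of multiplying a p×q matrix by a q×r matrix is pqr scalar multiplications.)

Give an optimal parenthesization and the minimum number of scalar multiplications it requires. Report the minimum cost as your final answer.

12690

(M₁(M₂M₃)): cost 15912.
((M₁M₂)M₃): cost 12690.
Optimal: ((M₁M₂)M₃) with cost 12690.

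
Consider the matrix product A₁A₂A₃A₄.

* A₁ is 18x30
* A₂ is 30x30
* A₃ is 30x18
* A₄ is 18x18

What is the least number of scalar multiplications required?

31752

Adjacent pairs: A₁A₂ = 18·30·30 = 16200; A₂A₃ = 30·30·18 = 16200; A₃A₄ = 30·18·18 = 9720.
Length 3: A₁..A₃: k=1: 0+16200+18·30·18=25920; k=2: 16200+0+18·30·18=25920 → min 25920 | A₂..A₄: k=2: 0+9720+30·30·18=25920; k=3: 16200+0+30·18·18=25920 → min 25920.
Length 4: A₁..A₄: k=1: 0+25920+18·30·18=35640; k=2: 16200+9720+18·30·18=35640; k=3: 25920+0+18·18·18=31752 → min 31752.
Optimal order: ((A₁(A₂A₃))A₄) with cost 31752.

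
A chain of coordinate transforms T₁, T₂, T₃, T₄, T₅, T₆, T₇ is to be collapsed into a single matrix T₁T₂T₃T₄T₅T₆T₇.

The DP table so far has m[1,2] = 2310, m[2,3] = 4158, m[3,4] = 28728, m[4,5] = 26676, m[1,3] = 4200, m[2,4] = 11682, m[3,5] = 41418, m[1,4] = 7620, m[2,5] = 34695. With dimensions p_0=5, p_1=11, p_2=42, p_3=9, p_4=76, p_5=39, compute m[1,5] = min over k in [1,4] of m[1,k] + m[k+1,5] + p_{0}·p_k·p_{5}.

22440

m[1,5] = min over k∈[1,4] of m[1,k]+m[k+1,5]+p_{0}·p_k·p_{5}.
k=1: 0 + 34695 + 5·11·39 = 36840; k=2: 2310 + 41418 + 5·42·39 = 51918; k=3: 4200 + 26676 + 5·9·39 = 32631; k=4: 7620 + 0 + 5·76·39 = 22440.
Minimum: 22440 at k=4.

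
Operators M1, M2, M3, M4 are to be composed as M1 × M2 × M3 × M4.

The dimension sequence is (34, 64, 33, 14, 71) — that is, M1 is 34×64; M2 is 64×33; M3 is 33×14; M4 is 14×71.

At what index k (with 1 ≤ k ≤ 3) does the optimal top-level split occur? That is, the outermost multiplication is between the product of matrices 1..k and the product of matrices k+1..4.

3

Adjacent pairs: M1M2 = 34·64·33 = 71808; M2M3 = 64·33·14 = 29568; M3M4 = 33·14·71 = 32802.
Length 3: M1..M3: k=1: 0+29568+34·64·14=60032; k=2: 71808+0+34·33·14=87516 → min 60032 | M2..M4: k=2: 0+32802+64·33·71=182754; k=3: 29568+0+64·14·71=93184 → min 93184.
Top-level splits: k=1: (M1..M1)·(M2..M4) → 0+93184+34·64·71 = 247680; k=2: (M1..M2)·(M3..M4) → 71808+32802+34·33·71 = 184272; k=3: (M1..M3)·(M4..M4) → 60032+0+34·14·71 = 93828.
Best split is after M3, i.e. k = 3.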